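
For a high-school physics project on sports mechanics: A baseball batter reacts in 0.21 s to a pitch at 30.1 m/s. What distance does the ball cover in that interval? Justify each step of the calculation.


d = v * t
d = 30.1 * 0.21
d = 6.321 m

6.321 m


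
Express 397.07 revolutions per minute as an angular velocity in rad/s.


omega = RPM * 2 * pi / 60
omega = 397.07 * 2 * 3.14159 / 60
omega = 2494.8644 / 60 = 41.5811 rad/s

41.5811 rad/s


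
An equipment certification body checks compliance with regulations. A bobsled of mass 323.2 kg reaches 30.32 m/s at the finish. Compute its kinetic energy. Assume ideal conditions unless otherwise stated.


KE = 0.5 * m * v^2
KE = 0.5 * 323.2 * 30.32^2
KE = 0.5 * 323.2 * 919.3024 = 148559.2678 J

148559.2678 J


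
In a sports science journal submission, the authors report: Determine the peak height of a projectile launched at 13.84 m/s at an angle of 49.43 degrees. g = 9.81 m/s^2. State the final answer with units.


H = (v*sin(theta))^2 / (2*g)
vy = v*sin(theta) = 13.84 * sin(49.43 deg) = 10.513 m/s
H = vy^2 / (2*g) = 110.5238 / (2*9.81)
H = 110.5238 / 19.62 = 5.6332 m

5.6332 m


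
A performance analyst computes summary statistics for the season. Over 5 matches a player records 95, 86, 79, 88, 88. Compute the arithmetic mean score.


Average = sum / n
Sum = 436
Average = 436 / 5 = 87.2

87.2


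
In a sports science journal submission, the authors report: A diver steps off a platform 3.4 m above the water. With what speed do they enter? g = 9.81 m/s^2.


v = sqrt(2 * g * h)
v = sqrt(2 * 9.81 * 3.4)
v = sqrt(66.708) = 8.1675 m/s

8.1675 m/s


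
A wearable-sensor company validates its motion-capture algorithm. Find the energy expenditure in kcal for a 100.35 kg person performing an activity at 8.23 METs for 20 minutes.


kcal = MET * mass * time_hr
Convert time: 20 min = 0.3333 hr
kcal = 8.23 * 100.35 * 0.3333
kcal = 275.2935 kcal

275.2935 kcal


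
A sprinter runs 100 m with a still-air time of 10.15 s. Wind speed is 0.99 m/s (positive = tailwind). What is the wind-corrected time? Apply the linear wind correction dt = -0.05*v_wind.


dt = -0.05 * v_wind = -0.05 * 0.99 = -0.0495 s
t_corrected = t_still + dt = 10.15 + (-0.0495)
t_corrected = 10.1005 s

10.1005 s


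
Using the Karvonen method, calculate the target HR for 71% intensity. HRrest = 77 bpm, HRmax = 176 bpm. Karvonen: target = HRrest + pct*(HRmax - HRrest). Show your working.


Target = HRrest + pct*(HRmax - HRrest)
Heart rate reserve = HRmax - HRrest = 176 - 77 = 99 bpm
Fraction = 71% = 0.71
Target = 77 + 0.71 * 99
Target = 77 + 70.29 = 147.29 bpm

147.29 bpm


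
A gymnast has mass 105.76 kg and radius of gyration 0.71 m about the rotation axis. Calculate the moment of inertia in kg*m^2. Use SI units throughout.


I = m * k^2
I = 105.76 * 0.71^2
I = 105.76 * 0.5041 = 53.3136 kg*m^2

53.3136 kg*m^2


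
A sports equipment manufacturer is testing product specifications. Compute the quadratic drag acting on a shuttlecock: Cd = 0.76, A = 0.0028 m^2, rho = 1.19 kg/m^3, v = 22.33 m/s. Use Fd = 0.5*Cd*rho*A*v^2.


Fd = 0.5 * Cd * rho * A * v^2
Fd = 0.5 * 0.76 * 1.19 * 0.0028 * 22.33^2
v^2 = 498.6289
Fd = 0.5 * 0.76 * 1.19 * 0.0028 * 498.6289 = 0.6313 N

0.6313 N


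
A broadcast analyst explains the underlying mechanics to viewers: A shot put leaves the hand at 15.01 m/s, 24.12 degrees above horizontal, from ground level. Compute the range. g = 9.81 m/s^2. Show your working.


R = v^2 * sin(2*theta) / g
Convert angle to radians: theta = 24.12 deg = 0.421 rad
sin(2*theta) = sin(0.8419) = 0.7459
R = 15.01^2 * 0.7459 / 9.81
R = 225.3001 * 0.7459 / 9.81 = 17.1316 m

17.1316 m


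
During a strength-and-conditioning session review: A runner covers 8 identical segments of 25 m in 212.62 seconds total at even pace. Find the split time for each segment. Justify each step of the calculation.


Split time = total_time / n_laps = 212.62 / 8
Split time = 26.5775 s per lap

26.5775 s


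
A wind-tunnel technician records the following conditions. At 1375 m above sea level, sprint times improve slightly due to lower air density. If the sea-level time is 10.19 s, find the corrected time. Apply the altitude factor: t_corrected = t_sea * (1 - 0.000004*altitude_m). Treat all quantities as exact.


Correction factor = 1 - 0.000004 * 1375 = 0.9945
t_corrected = t_sea * factor = 10.19 * 0.9945
t_corrected = 10.134 s

10.134 s


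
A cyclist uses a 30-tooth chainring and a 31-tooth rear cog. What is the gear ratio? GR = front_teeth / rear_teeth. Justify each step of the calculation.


GR = front_teeth / rear_teeth
GR = 30 / 31
GR = 0.9677

0.9677


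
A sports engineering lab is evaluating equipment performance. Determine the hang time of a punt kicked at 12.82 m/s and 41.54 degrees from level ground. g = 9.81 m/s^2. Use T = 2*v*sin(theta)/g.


T = 2*v*sin(theta)/g
sin(theta) = sin(41.54 deg) = 0.6631
T = 2*12.82*0.6631 / 9.81
T = 17.003 / 9.81 = 1.7332 s

1.7332 s


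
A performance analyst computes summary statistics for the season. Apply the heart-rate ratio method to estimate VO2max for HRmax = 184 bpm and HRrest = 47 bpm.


VO2max = 15.3 * HRmax / HRrest
VO2max = 15.3 * 184 / 47
VO2max = 2815.2 / 47 = 59.8979 mL/kg/min

59.8979 mL/kg/min


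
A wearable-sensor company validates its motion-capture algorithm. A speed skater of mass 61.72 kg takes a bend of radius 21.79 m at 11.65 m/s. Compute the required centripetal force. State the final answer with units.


Fc = m * v^2 / r
v^2 = 11.65^2 = 135.7225
Fc = 61.72 * 135.7225 / 21.79
Fc = 8376.7927 / 21.79 = 384.4329 N

384.4329 N


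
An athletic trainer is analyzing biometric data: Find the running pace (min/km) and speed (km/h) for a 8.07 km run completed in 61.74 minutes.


Pace = time / distance = 61.74 min / 8.07 km = 7.6506 min/km
Speed = distance / time_in_hours = 8.07 / 1.029 hr
Speed = 7.8426 km/h

7.6506 min/km, 7.8426 km/h


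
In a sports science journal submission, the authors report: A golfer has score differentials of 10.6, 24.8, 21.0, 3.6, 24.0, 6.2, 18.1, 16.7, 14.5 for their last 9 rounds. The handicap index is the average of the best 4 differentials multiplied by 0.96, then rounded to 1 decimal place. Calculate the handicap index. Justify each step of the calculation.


All differentials: 10.6, 24.8, 21.0, 3.6, 24.0, 6.2, 18.1, 16.7, 14.5
Sorted: 3.6, 6.2, 10.6, 14.5, 16.7, 18.1, 21.0, 24.0, 24.8
Best 4: 3.6, 6.2, 10.6, 14.5
Average of best = 34.9 / 4 = 8.725
Raw index = 8.725 * 0.96 = 8.376
Handicap index = round(8.376, 1) = 8.4

8.4


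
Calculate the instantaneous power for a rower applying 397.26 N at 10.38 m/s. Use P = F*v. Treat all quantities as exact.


P = F * v
P = 397.26 * 10.38
P = 4123.5588 W

4123.5588 W


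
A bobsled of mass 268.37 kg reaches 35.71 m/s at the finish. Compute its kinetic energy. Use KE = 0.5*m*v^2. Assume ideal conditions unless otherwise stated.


KE = 0.5 * m * v^2
KE = 0.5 * 268.37 * 35.71^2
KE = 0.5 * 268.37 * 1275.2041 = 171113.2622 J

171113.2622 J


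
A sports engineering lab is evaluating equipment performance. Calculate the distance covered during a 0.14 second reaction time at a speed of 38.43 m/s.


d = v * t
d = 38.43 * 0.14
d = 5.3802 m

5.3802 m


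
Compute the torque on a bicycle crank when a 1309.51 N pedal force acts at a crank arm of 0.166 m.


tau = F * d
tau = 1309.51 * 0.166
tau = 217.3787 N*m

217.3787 N*m


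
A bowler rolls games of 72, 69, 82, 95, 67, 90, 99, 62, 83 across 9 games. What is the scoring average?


Average = sum / n
Sum = 719
Average = 719 / 9 = 79.8889

79.8889


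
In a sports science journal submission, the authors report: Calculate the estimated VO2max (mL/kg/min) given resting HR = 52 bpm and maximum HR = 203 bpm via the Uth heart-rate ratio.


VO2max = 15.3 * HRmax / HRrest
VO2max = 15.3 * 203 / 52
VO2max = 3105.9 / 52 = 59.7288 mL/kg/min

59.7288 mL/kg/min


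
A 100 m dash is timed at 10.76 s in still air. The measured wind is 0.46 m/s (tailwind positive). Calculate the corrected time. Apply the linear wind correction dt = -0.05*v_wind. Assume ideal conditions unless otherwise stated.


dt = -0.05 * v_wind = -0.05 * 0.46 = -0.023 s
t_corrected = t_still + dt = 10.76 + (-0.023)
t_corrected = 10.737 s

10.737 s


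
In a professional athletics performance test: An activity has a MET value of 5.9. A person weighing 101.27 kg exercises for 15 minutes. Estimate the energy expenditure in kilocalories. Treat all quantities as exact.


kcal = MET * mass * time_hr
Convert time: 15 min = 0.25 hr
kcal = 5.9 * 101.27 * 0.25
kcal = 149.3733 kcal

149.3733 kcal


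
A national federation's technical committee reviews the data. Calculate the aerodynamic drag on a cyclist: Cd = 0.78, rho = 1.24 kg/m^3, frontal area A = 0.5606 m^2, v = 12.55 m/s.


Fd = 0.5 * Cd * rho * A * v^2
Fd = 0.5 * 0.78 * 1.24 * 0.5606 * 12.55^2
v^2 = 157.5025
Fd = 0.5 * 0.78 * 1.24 * 0.5606 * 157.5025 = 42.6999 N

42.6999 N


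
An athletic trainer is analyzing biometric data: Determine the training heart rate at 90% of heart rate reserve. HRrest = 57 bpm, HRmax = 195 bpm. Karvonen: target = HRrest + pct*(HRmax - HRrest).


Target = HRrest + pct*(HRmax - HRrest)
Heart rate reserve = HRmax - HRrest = 195 - 57 = 138 bpm
Fraction = 90% = 0.9
Target = 57 + 0.9 * 138
Target = 57 + 124.2 = 181.2 bpm

181.2 bpm


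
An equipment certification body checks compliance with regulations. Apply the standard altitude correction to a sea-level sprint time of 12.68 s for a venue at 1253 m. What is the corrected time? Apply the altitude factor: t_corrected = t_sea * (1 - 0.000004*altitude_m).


Correction factor = 1 - 0.000004 * 1253 = 0.994988
t_corrected = t_sea * factor = 12.68 * 0.994988
t_corrected = 12.6164 s

12.6164 s


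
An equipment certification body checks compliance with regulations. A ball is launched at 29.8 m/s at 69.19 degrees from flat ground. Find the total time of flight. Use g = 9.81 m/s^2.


T = 2*v*sin(theta)/g
sin(theta) = sin(69.19 deg) = 0.9348
T = 2*29.8*0.9348 / 9.81
T = 55.7119 / 9.81 = 5.6791 s

5.6791 s


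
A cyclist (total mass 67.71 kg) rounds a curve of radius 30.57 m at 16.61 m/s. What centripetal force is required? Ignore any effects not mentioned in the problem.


Fc = m * v^2 / r
v^2 = 16.61^2 = 275.8921
Fc = 67.71 * 275.8921 / 30.57
Fc = 18680.6541 / 30.57 = 611.078 N

611.078 N


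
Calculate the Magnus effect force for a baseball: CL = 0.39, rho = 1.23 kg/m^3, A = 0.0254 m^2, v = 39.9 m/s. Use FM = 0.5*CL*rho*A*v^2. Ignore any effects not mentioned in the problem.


FM = 0.5 * CL * rho * A * v^2
FM = 0.5 * 0.39 * 1.23 * 0.0254 * 39.9^2
v^2 = 1592.01
FM = 0.5 * 0.39 * 1.23 * 0.0254 * 1592.01 = 9.6988 N

9.6988 N


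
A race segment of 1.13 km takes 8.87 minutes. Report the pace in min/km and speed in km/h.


Pace = time / distance = 8.87 min / 1.13 km = 7.8496 min/km
Speed = distance / time_in_hours = 1.13 / 0.1478 hr
Speed = 7.6437 km/h

7.8496 min/km, 7.6437 km/h


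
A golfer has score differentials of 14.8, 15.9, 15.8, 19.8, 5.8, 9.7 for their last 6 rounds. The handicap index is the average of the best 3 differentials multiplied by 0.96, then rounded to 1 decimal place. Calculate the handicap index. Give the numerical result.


All differentials: 14.8, 15.9, 15.8, 19.8, 5.8, 9.7
Sorted: 5.8, 9.7, 14.8, 15.8, 15.9, 19.8
Best 3: 5.8, 9.7, 14.8
Average of best = 30.3 / 3 = 10.1
Raw index = 10.1 * 0.96 = 9.696
Handicap index = round(9.696, 1) = 9.7

9.7


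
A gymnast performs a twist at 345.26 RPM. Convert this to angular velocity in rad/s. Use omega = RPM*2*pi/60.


omega = RPM * 2 * pi / 60
omega = 345.26 * 2 * 3.14159 / 60
omega = 2169.3326 / 60 = 36.1555 rad/s

36.1555 rad/s


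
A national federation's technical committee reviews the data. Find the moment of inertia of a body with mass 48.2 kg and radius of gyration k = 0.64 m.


I = m * k^2
I = 48.2 * 0.64^2
I = 48.2 * 0.4096 = 19.7427 kg*m^2

19.7427 kg*m^2


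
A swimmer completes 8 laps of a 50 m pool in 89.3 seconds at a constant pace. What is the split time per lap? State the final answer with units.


Split time = total_time / n_laps = 89.3 / 8
Split time = 11.1625 s per lap

11.1625 s


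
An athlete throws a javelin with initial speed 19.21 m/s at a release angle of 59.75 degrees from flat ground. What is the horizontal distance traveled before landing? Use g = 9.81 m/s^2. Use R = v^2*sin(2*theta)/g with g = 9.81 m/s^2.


R = v^2 * sin(2*theta) / g
Convert angle to radians: theta = 59.75 deg = 1.0428 rad
sin(2*theta) = sin(2.0857) = 0.8704
R = 19.21^2 * 0.8704 / 9.81
R = 369.0241 * 0.8704 / 9.81 = 32.7403 m

32.7403 m


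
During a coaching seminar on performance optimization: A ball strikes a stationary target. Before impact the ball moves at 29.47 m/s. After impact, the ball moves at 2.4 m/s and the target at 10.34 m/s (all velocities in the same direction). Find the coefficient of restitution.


e = (v2_after - v1_after) / (v1_before - v2_before)
Numerator = 10.34 - 2.4 = 7.94
Denominator = 29.47 - 0 = 29.47
e = 7.94 / 29.47 = 0.2694

0.2694


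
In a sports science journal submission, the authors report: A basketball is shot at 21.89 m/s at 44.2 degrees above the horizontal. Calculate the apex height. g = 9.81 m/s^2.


H = (v*sin(theta))^2 / (2*g)
vy = v*sin(theta) = 21.89 * sin(44.2 deg) = 15.2609 m/s
H = vy^2 / (2*g) = 232.8964 / (2*9.81)
H = 232.8964 / 19.62 = 11.8704 m

11.8704 m


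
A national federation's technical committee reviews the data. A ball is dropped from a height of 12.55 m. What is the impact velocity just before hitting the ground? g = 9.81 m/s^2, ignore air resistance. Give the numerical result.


v = sqrt(2 * g * h)
v = sqrt(2 * 9.81 * 12.55)
v = sqrt(246.231) = 15.6917 m/s

15.6917 m/s


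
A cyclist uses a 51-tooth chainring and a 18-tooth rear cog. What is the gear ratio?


GR = front_teeth / rear_teeth
GR = 51 / 18
GR = 2.8333

2.8333


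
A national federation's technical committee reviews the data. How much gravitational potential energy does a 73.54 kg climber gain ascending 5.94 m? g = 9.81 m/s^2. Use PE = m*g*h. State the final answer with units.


PE = m * g * h
PE = 73.54 * 9.81 * 5.94
PE = 721.4274 * 5.94 = 4285.2788 J

4285.2788 J


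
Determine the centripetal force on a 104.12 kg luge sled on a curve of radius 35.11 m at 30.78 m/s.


Fc = m * v^2 / r
v^2 = 30.78^2 = 947.4084
Fc = 104.12 * 947.4084 / 35.11
Fc = 98644.1626 / 35.11 = 2809.5746 N

2809.5746 N


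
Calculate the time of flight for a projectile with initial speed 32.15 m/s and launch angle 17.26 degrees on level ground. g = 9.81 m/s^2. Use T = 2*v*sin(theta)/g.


T = 2*v*sin(theta)/g
sin(theta) = sin(17.26 deg) = 0.2967
T = 2*32.15*0.2967 / 9.81
T = 19.0783 / 9.81 = 1.9448 s

1.9448 s


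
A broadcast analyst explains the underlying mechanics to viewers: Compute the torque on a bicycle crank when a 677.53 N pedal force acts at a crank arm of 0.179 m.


tau = F * d
tau = 677.53 * 0.179
tau = 121.2779 N*m

121.2779 N*m


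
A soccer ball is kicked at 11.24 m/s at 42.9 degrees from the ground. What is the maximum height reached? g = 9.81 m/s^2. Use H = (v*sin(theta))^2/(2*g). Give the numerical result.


H = (v*sin(theta))^2 / (2*g)
vy = v*sin(theta) = 11.24 * sin(42.9 deg) = 7.6513 m/s
H = vy^2 / (2*g) = 58.5424 / (2*9.81)
H = 58.5424 / 19.62 = 2.9838 m

2.9838 m


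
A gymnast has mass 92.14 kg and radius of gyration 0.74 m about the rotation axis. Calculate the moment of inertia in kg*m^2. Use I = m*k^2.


I = m * k^2
I = 92.14 * 0.74^2
I = 92.14 * 0.5476 = 50.4559 kg*m^2

50.4559 kg*m^2


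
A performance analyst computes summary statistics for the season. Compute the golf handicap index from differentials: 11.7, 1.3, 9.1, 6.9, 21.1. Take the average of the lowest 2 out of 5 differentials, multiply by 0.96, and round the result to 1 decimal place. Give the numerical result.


All differentials: 11.7, 1.3, 9.1, 6.9, 21.1
Sorted: 1.3, 6.9, 9.1, 11.7, 21.1
Best 2: 1.3, 6.9
Average of best = 8.2 / 2 = 4.1
Raw index = 4.1 * 0.96 = 3.936
Handicap index = round(3.936, 1) = 3.9

3.9


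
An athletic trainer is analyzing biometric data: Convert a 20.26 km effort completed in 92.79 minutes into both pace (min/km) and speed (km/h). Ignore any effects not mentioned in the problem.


Pace = time / distance = 92.79 min / 20.26 km = 4.58 min/km
Speed = distance / time_in_hours = 20.26 / 1.5465 hr
Speed = 13.1005 km/h

4.58 min/km, 13.1005 km/h


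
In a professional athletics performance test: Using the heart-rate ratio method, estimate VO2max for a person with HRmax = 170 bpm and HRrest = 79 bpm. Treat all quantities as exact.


VO2max = 15.3 * HRmax / HRrest
VO2max = 15.3 * 170 / 79
VO2max = 2601 / 79 = 32.9241 mL/kg/min

32.9241 mL/kg/min


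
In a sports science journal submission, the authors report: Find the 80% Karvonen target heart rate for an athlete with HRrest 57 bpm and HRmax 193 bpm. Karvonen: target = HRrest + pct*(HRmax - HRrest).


Target = HRrest + pct*(HRmax - HRrest)
Heart rate reserve = HRmax - HRrest = 193 - 57 = 136 bpm
Fraction = 80% = 0.8
Target = 57 + 0.8 * 136
Target = 57 + 108.8 = 165.8 bpm

165.8 bpm


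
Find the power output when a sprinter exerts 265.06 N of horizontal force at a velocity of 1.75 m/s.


P = F * v
P = 265.06 * 1.75
P = 463.855 W

463.855 W


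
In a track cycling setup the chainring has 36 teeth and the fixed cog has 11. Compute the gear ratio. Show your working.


GR = front_teeth / rear_teeth
GR = 36 / 11
GR = 3.2727

3.2727


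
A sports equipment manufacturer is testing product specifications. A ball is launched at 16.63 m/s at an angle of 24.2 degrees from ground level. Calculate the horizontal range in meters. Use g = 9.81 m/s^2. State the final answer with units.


R = v^2 * sin(2*theta) / g
Convert angle to radians: theta = 24.2 deg = 0.4224 rad
sin(2*theta) = sin(0.8447) = 0.7478
R = 16.63^2 * 0.7478 / 9.81
R = 276.5569 * 0.7478 / 9.81 = 21.0814 m

21.0814 m


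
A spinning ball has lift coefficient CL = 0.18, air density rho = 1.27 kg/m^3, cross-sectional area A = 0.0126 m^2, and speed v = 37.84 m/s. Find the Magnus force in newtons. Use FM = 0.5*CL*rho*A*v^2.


FM = 0.5 * CL * rho * A * v^2
FM = 0.5 * 0.18 * 1.27 * 0.0126 * 37.84^2
v^2 = 1431.8656
FM = 0.5 * 0.18 * 1.27 * 0.0126 * 1431.8656 = 2.0621 N

2.0621 N


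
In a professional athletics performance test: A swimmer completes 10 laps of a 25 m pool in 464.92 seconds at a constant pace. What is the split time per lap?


Split time = total_time / n_laps = 464.92 / 10
Split time = 46.492 s per lap

46.492 s


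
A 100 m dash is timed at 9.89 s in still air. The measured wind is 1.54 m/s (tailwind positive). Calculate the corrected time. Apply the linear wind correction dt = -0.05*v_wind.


dt = -0.05 * v_wind = -0.05 * 1.54 = -0.077 s
t_corrected = t_still + dt = 9.89 + (-0.077)
t_corrected = 9.813 s

9.813 s


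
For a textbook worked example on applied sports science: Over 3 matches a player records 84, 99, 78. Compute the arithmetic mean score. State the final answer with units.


Average = sum / n
Sum = 261
Average = 261 / 3 = 87

87


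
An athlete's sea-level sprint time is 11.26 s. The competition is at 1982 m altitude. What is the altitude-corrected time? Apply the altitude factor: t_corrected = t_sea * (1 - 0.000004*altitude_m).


Correction factor = 1 - 0.000004 * 1982 = 0.992072
t_corrected = t_sea * factor = 11.26 * 0.992072
t_corrected = 11.1707 s

11.1707 s


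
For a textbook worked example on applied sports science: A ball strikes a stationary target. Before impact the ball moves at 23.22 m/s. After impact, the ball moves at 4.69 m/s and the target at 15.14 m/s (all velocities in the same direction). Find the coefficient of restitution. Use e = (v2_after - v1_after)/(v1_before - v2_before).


e = (v2_after - v1_after) / (v1_before - v2_before)
Numerator = 15.14 - 4.69 = 10.45
Denominator = 23.22 - 0 = 23.22
e = 10.45 / 23.22 = 0.45

0.45


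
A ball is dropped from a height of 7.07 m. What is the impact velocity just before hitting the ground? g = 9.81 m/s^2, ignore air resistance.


v = sqrt(2 * g * h)
v = sqrt(2 * 9.81 * 7.07)
v = sqrt(138.7134) = 11.7777 m/s

11.7777 m/s


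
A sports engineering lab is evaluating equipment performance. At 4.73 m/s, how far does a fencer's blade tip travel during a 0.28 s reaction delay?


d = v * t
d = 4.73 * 0.28
d = 1.3244 m

1.3244 m


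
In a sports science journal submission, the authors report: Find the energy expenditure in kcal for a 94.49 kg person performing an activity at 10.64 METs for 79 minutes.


kcal = MET * mass * time_hr
Convert time: 79 min = 1.3167 hr
kcal = 10.64 * 94.49 * 1.3167
kcal = 1323.7419 kcal

1323.7419 kcal


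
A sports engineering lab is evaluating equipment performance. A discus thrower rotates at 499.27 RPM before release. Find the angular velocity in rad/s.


omega = RPM * 2 * pi / 60
omega = 499.27 * 2 * 3.14159 / 60
omega = 3137.0059 / 60 = 52.2834 rad/s

52.2834 rad/s


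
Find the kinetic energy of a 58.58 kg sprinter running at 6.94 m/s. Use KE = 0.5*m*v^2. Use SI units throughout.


KE = 0.5 * m * v^2
KE = 0.5 * 58.58 * 6.94^2
KE = 0.5 * 58.58 * 48.1636 = 1410.7118 J

1410.7118 J


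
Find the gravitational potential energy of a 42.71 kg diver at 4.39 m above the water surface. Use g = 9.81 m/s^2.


PE = m * g * h
PE = 42.71 * 9.81 * 4.39
PE = 418.9851 * 4.39 = 1839.3446 J

1839.3446 J


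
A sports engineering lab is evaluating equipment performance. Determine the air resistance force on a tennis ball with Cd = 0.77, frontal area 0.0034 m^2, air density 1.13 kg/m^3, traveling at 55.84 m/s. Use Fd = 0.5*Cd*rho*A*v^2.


Fd = 0.5 * Cd * rho * A * v^2
Fd = 0.5 * 0.77 * 1.13 * 0.0034 * 55.84^2
v^2 = 3118.1056
Fd = 0.5 * 0.77 * 1.13 * 0.0034 * 3118.1056 = 4.6122 N

4.6122 N


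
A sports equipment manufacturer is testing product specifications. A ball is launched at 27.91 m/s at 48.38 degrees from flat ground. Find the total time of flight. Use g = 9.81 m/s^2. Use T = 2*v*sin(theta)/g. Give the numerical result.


T = 2*v*sin(theta)/g
sin(theta) = sin(48.38 deg) = 0.7476
T = 2*27.91*0.7476 / 9.81
T = 41.7292 / 9.81 = 4.2537 s

4.2537 s


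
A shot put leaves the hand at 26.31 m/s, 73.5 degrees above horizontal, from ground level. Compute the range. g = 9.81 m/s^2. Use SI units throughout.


R = v^2 * sin(2*theta) / g
Convert angle to radians: theta = 73.5 deg = 1.2828 rad
sin(2*theta) = sin(2.5656) = 0.5446
R = 26.31^2 * 0.5446 / 9.81
R = 692.2161 * 0.5446 / 9.81 = 38.431 m

38.431 m


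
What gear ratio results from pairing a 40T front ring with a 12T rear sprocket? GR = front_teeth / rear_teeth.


GR = front_teeth / rear_teeth
GR = 40 / 12
GR = 3.3333

3.3333


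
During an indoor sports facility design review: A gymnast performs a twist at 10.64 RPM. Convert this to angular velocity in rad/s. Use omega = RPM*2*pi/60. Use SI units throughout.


omega = RPM * 2 * pi / 60
omega = 10.64 * 2 * 3.14159 / 60
omega = 66.8531 / 60 = 1.1142 rad/s

1.1142 rad/s


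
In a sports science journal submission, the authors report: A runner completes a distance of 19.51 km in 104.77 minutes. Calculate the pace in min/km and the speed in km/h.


Pace = time / distance = 104.77 min / 19.51 km = 5.3701 min/km
Speed = distance / time_in_hours = 19.51 / 1.7462 hr
Speed = 11.173 km/h

5.3701 min/km, 11.173 km/h


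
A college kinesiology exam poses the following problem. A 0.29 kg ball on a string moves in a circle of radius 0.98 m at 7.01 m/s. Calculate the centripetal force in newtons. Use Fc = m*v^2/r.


Fc = m * v^2 / r
v^2 = 7.01^2 = 49.1401
Fc = 0.29 * 49.1401 / 0.98
Fc = 14.2506 / 0.98 = 14.5415 N

14.5415 N


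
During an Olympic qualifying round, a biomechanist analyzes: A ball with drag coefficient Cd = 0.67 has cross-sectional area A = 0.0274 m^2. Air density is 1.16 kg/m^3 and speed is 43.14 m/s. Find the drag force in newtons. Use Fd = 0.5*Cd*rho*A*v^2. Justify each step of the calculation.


Fd = 0.5 * Cd * rho * A * v^2
Fd = 0.5 * 0.67 * 1.16 * 0.0274 * 43.14^2
v^2 = 1861.0596
Fd = 0.5 * 0.67 * 1.16 * 0.0274 * 1861.0596 = 19.8159 N

19.8159 N


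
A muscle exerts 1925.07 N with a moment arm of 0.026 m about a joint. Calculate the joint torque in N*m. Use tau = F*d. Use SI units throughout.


tau = F * d
tau = 1925.07 * 0.026
tau = 50.0518 N*m

50.0518 N*m


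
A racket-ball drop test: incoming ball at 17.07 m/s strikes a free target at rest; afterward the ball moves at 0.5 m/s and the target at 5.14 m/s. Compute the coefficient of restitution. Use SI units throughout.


e = (v2_after - v1_after) / (v1_before - v2_before)
Numerator = 5.14 - 0.5 = 4.64
Denominator = 17.07 - 0 = 17.07
e = 4.64 / 17.07 = 0.2718

0.2718


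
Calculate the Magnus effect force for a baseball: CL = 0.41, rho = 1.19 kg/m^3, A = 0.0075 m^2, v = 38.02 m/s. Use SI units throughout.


FM = 0.5 * CL * rho * A * v^2
FM = 0.5 * 0.41 * 1.19 * 0.0075 * 38.02^2
v^2 = 1445.5204
FM = 0.5 * 0.41 * 1.19 * 0.0075 * 1445.5204 = 2.6448 N

2.6448 N


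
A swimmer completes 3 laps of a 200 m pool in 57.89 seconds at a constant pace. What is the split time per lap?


Split time = total_time / n_laps = 57.89 / 3
Split time = 19.2967 s per lap

19.2967 s


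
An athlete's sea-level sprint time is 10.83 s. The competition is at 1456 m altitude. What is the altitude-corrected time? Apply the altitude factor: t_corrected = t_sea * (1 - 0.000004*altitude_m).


Correction factor = 1 - 0.000004 * 1456 = 0.994176
t_corrected = t_sea * factor = 10.83 * 0.994176
t_corrected = 10.7669 s

10.7669 s


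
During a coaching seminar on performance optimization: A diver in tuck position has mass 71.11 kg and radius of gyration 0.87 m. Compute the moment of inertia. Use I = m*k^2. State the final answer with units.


I = m * k^2
I = 71.11 * 0.87^2
I = 71.11 * 0.7569 = 53.8232 kg*m^2

53.8232 kg*m^2


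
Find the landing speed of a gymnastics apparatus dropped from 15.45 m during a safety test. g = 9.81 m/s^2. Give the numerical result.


v = sqrt(2 * g * h)
v = sqrt(2 * 9.81 * 15.45)
v = sqrt(303.129) = 17.4106 m/s

17.4106 m/s


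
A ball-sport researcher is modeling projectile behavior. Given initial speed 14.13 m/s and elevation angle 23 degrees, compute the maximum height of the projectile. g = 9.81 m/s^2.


H = (v*sin(theta))^2 / (2*g)
vy = v*sin(theta) = 14.13 * sin(23 deg) = 5.521 m/s
H = vy^2 / (2*g) = 30.4818 / (2*9.81)
H = 30.4818 / 19.62 = 1.5536 m

1.5536 m


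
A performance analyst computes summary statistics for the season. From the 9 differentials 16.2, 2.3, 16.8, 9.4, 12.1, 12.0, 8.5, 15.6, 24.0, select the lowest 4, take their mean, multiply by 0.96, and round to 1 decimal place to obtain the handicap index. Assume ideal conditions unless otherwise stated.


All differentials: 16.2, 2.3, 16.8, 9.4, 12.1, 12.0, 8.5, 15.6, 24.0
Sorted: 2.3, 8.5, 9.4, 12.0, 12.1, 15.6, 16.2, 16.8, 24.0
Best 4: 2.3, 8.5, 9.4, 12.0
Average of best = 32.2 / 4 = 8.05
Raw index = 8.05 * 0.96 = 7.728
Handicap index = round(7.728, 1) = 7.7

7.7


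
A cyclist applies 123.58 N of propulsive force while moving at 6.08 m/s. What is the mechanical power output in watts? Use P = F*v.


P = F * v
P = 123.58 * 6.08
P = 751.3664 W

751.3664 W


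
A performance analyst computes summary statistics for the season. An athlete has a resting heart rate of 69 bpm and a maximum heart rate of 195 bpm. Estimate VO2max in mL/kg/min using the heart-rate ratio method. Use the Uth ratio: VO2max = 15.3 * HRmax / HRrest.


VO2max = 15.3 * HRmax / HRrest
VO2max = 15.3 * 195 / 69
VO2max = 2983.5 / 69 = 43.2391 mL/kg/min

43.2391 mL/kg/min


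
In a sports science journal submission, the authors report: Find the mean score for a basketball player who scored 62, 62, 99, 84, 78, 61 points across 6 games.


Average = sum / n
Sum = 446
Average = 446 / 6 = 74.3333

74.3333


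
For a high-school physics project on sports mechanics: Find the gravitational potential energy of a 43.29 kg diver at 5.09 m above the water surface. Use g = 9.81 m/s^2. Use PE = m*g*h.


PE = m * g * h
PE = 43.29 * 9.81 * 5.09
PE = 424.6749 * 5.09 = 2161.5952 J

2161.5952 J


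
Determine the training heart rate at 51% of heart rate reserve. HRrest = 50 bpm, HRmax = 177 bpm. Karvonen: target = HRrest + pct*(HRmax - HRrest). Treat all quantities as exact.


Target = HRrest + pct*(HRmax - HRrest)
Heart rate reserve = HRmax - HRrest = 177 - 50 = 127 bpm
Fraction = 51% = 0.51
Target = 50 + 0.51 * 127
Target = 50 + 64.77 = 114.77 bpm

114.77 bpm


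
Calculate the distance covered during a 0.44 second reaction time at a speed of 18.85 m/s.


d = v * t
d = 18.85 * 0.44
d = 8.294 m

8.294 m


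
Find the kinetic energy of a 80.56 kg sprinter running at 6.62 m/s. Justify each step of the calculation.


KE = 0.5 * m * v^2
KE = 0.5 * 80.56 * 6.62^2
KE = 0.5 * 80.56 * 43.8244 = 1765.2468 J

1765.2468 J


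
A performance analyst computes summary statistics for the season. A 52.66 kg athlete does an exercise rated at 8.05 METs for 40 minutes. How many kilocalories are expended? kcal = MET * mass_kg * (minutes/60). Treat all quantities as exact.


kcal = MET * mass * time_hr
Convert time: 40 min = 0.6667 hr
kcal = 8.05 * 52.66 * 0.6667
kcal = 282.6087 kcal

282.6087 kcal


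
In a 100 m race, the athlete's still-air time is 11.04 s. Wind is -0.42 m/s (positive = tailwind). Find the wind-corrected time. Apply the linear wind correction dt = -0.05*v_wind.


dt = -0.05 * v_wind = -0.05 * -0.42 = 0.021 s
t_corrected = t_still + dt = 11.04 + (0.021)
t_corrected = 11.061 s

11.061 s


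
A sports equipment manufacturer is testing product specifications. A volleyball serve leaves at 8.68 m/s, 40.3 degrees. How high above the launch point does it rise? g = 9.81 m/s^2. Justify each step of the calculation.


H = (v*sin(theta))^2 / (2*g)
vy = v*sin(theta) = 8.68 * sin(40.3 deg) = 5.6141 m/s
H = vy^2 / (2*g) = 31.5185 / (2*9.81)
H = 31.5185 / 19.62 = 1.6064 m

1.6064 m


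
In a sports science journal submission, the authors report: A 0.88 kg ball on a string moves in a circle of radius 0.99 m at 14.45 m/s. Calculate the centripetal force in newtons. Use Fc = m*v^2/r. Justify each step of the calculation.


Fc = m * v^2 / r
v^2 = 14.45^2 = 208.8025
Fc = 0.88 * 208.8025 / 0.99
Fc = 183.7462 / 0.99 = 185.6022 N

185.6022 N


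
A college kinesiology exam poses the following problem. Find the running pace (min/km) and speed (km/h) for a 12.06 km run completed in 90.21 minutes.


Pace = time / distance = 90.21 min / 12.06 km = 7.4801 min/km
Speed = distance / time_in_hours = 12.06 / 1.5035 hr
Speed = 8.0213 km/h

7.4801 min/km, 8.0213 km/h


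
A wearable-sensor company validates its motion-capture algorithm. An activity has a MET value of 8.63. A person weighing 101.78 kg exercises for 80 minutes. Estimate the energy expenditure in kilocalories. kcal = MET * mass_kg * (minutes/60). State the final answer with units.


kcal = MET * mass * time_hr
Convert time: 80 min = 1.3333 hr
kcal = 8.63 * 101.78 * 1.3333
kcal = 1171.1485 kcal

1171.1485 kcal


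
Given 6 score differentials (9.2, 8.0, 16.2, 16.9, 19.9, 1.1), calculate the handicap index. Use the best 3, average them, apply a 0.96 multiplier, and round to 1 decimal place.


All differentials: 9.2, 8.0, 16.2, 16.9, 19.9, 1.1
Sorted: 1.1, 8.0, 9.2, 16.2, 16.9, 19.9
Best 3: 1.1, 8.0, 9.2
Average of best = 18.3 / 3 = 6.1
Raw index = 6.1 * 0.96 = 5.856
Handicap index = round(5.856, 1) = 5.9

5.9


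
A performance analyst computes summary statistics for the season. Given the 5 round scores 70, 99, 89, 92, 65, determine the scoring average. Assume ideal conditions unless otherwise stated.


Average = sum / n
Sum = 415
Average = 415 / 5 = 83

83


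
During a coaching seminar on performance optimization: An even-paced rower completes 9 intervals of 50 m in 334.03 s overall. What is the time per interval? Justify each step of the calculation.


Split time = total_time / n_laps = 334.03 / 9
Split time = 37.1144 s per lap

37.1144 s


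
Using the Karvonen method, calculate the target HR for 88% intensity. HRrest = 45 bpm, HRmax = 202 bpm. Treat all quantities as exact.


Target = HRrest + pct*(HRmax - HRrest)
Heart rate reserve = HRmax - HRrest = 202 - 45 = 157 bpm
Fraction = 88% = 0.88
Target = 45 + 0.88 * 157
Target = 45 + 138.16 = 183.16 bpm

183.16 bpm


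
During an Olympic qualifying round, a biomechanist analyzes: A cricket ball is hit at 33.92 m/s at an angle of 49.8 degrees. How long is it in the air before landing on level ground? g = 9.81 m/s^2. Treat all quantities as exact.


T = 2*v*sin(theta)/g
sin(theta) = sin(49.8 deg) = 0.7638
T = 2*33.92*0.7638 / 9.81
T = 51.8159 / 9.81 = 5.2819 s

5.2819 s


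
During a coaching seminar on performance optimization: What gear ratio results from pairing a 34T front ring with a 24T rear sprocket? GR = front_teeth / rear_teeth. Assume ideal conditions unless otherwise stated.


GR = front_teeth / rear_teeth
GR = 34 / 24
GR = 1.4167

1.4167


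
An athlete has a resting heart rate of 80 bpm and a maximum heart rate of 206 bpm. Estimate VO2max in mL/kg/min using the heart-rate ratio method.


VO2max = 15.3 * HRmax / HRrest
VO2max = 15.3 * 206 / 80
VO2max = 3151.8 / 80 = 39.3975 mL/kg/min

39.3975 mL/kg/min


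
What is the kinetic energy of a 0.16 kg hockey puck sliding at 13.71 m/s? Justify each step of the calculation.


KE = 0.5 * m * v^2
KE = 0.5 * 0.16 * 13.71^2
KE = 0.5 * 0.16 * 187.9641 = 15.0371 J

15.0371 J


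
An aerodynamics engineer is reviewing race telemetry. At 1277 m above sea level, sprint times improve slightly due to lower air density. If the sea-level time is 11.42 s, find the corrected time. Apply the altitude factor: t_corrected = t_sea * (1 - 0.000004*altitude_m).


Correction factor = 1 - 0.000004 * 1277 = 0.994892
t_corrected = t_sea * factor = 11.42 * 0.994892
t_corrected = 11.3617 s

11.3617 s


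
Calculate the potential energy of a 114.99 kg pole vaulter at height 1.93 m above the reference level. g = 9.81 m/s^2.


PE = m * g * h
PE = 114.99 * 9.81 * 1.93
PE = 1128.0519 * 1.93 = 2177.1402 J

2177.1402 J


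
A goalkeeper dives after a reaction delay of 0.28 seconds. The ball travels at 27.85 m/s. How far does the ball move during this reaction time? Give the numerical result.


d = v * t
d = 27.85 * 0.28
d = 7.798 m

7.798 m


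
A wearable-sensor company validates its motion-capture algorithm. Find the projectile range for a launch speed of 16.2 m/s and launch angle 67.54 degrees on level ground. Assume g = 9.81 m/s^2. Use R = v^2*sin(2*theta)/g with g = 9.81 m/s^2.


R = v^2 * sin(2*theta) / g
Convert angle to radians: theta = 67.54 deg = 1.1788 rad
sin(2*theta) = sin(2.3576) = 0.7061
R = 16.2^2 * 0.7061 / 9.81
R = 262.44 * 0.7061 / 9.81 = 18.8903 m

18.8903 m


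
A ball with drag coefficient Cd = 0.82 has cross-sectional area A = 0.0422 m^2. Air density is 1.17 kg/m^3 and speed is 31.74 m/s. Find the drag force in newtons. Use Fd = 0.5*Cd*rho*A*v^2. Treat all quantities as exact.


Fd = 0.5 * Cd * rho * A * v^2
Fd = 0.5 * 0.82 * 1.17 * 0.0422 * 31.74^2
v^2 = 1007.4276
Fd = 0.5 * 0.82 * 1.17 * 0.0422 * 1007.4276 = 20.3937 N

20.3937 N


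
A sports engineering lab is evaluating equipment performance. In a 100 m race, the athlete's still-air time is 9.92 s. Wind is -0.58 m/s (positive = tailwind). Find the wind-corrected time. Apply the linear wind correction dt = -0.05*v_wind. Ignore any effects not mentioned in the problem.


dt = -0.05 * v_wind = -0.05 * -0.58 = 0.029 s
t_corrected = t_still + dt = 9.92 + (0.029)
t_corrected = 9.949 s

9.949 s


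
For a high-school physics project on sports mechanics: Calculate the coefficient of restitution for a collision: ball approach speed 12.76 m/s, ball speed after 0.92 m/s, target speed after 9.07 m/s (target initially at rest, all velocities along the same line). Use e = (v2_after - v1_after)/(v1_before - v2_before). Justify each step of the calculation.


e = (v2_after - v1_after) / (v1_before - v2_before)
Numerator = 9.07 - 0.92 = 8.15
Denominator = 12.76 - 0 = 12.76
e = 8.15 / 12.76 = 0.6387

0.6387


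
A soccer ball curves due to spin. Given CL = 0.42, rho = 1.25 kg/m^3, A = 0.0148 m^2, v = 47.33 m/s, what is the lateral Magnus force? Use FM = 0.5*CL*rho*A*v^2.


FM = 0.5 * CL * rho * A * v^2
FM = 0.5 * 0.42 * 1.25 * 0.0148 * 47.33^2
v^2 = 2240.1289
FM = 0.5 * 0.42 * 1.25 * 0.0148 * 2240.1289 = 8.7029 N

8.7029 N


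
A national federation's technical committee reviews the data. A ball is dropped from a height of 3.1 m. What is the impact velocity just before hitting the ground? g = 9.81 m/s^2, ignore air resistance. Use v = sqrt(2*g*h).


v = sqrt(2 * g * h)
v = sqrt(2 * 9.81 * 3.1)
v = sqrt(60.822) = 7.7988 m/s

7.7988 m/s


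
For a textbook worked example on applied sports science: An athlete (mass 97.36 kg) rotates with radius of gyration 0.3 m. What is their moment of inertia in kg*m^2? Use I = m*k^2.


I = m * k^2
I = 97.36 * 0.3^2
I = 97.36 * 0.09 = 8.7624 kg*m^2

8.7624 kg*m^2


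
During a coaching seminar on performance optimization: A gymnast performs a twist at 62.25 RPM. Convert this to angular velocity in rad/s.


omega = RPM * 2 * pi / 60
omega = 62.25 * 2 * 3.14159 / 60
omega = 391.1283 / 60 = 6.5188 rad/s

6.5188 rad/s


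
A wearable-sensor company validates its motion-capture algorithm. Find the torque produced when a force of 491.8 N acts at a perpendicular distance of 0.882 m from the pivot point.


tau = F * d
tau = 491.8 * 0.882
tau = 433.7676 N*m

433.7676 N*m


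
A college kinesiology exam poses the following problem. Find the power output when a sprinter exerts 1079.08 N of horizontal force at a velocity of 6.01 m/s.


P = F * v
P = 1079.08 * 6.01
P = 6485.2708 W

6485.2708 W


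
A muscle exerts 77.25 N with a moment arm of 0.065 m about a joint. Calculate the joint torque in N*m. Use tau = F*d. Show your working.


tau = F * d
tau = 77.25 * 0.065
tau = 5.0213 N*m

5.0213 N*m


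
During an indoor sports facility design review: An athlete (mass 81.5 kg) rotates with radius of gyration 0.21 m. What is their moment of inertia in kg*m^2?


I = m * k^2
I = 81.5 * 0.21^2
I = 81.5 * 0.0441 = 3.5941 kg*m^2

3.5941 kg*m^2


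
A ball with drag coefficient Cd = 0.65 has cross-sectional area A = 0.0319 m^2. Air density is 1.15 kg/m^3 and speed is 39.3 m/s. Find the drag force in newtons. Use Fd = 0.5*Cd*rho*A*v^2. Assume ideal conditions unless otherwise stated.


Fd = 0.5 * Cd * rho * A * v^2
Fd = 0.5 * 0.65 * 1.15 * 0.0319 * 39.3^2
v^2 = 1544.49
Fd = 0.5 * 0.65 * 1.15 * 0.0319 * 1544.49 = 18.4144 N

18.4144 N


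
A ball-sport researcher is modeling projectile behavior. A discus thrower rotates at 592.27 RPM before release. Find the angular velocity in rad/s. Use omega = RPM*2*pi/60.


omega = RPM * 2 * pi / 60
omega = 592.27 * 2 * 3.14159 / 60
omega = 3721.3422 / 60 = 62.0224 rad/s

62.0224 rad/s


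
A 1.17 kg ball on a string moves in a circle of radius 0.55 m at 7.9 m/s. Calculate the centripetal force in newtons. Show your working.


Fc = m * v^2 / r
v^2 = 7.9^2 = 62.41
Fc = 1.17 * 62.41 / 0.55
Fc = 73.0197 / 0.55 = 132.7631 N

132.7631 N


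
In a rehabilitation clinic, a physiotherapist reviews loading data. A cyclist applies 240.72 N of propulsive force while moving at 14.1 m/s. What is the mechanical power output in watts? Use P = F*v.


P = F * v
P = 240.72 * 14.1
P = 3394.152 W

3394.152 W


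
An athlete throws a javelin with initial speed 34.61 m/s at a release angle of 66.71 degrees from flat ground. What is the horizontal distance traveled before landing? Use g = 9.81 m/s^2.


R = v^2 * sin(2*theta) / g
Convert angle to radians: theta = 66.71 deg = 1.1643 rad
sin(2*theta) = sin(2.3286) = 0.7263
R = 34.61^2 * 0.7263 / 9.81
R = 1197.8521 * 0.7263 / 9.81 = 88.6893 m

88.6893 m
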